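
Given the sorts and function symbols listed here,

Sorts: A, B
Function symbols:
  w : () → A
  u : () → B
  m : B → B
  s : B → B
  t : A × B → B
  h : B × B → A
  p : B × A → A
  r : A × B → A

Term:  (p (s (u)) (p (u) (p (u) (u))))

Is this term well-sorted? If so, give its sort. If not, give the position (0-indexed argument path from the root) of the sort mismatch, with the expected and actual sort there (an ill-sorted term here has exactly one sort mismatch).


ill-sorted at position [1, 1, 1]: expected A, got B

    (u) : B
  (s (u)) : B
    (u) : B
      (u) : B
      (u) : B
    (p (u) (u)) : ✗ arg 1 at [1, 1, 1] has sort B, expected A


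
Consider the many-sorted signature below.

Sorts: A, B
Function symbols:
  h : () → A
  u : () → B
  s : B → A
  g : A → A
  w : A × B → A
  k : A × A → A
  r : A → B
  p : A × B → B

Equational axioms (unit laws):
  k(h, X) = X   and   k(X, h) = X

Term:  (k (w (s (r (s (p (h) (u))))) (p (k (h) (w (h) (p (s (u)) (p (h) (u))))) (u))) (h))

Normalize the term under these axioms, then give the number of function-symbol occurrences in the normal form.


1. (k (w (s (r (s (p (h) (u))))) (p (k (h) (w (h) (p (s (u)) (p (h) (u))))) (u))) (h))  →  (w (s (r (s (p (h) (u))))) (p (k (h) (w (h) (p (s (u)) (p (h) (u))))) (u)))
2. (w (s (r (s (p (h) (u))))) (p (k (h) (w (h) (p (s (u)) (p (h) (u))))) (u)))  →  (w (s (r (s (p (h) (u))))) (p (w (h) (p (s (u)) (p (h) (u)))) (u)))
normal form: (w (s (r (s (p (h) (u))))) (p (w (h) (p (s (u)) (p (h) (u)))) (u)))

size = 17


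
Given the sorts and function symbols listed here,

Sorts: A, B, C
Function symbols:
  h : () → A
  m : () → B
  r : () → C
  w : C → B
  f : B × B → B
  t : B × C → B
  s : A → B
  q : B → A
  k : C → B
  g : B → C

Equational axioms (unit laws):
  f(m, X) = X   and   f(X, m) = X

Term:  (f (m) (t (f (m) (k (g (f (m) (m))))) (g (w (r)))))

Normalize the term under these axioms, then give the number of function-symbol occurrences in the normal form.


size = 7

1. (f (m) (t (f (m) (k (g (f (m) (m))))) (g (w (r)))))  →  (t (f (m) (k (g (f (m) (m))))) (g (w (r))))
2. (t (f (m) (k (g (f (m) (m))))) (g (w (r))))  →  (t (k (g (f (m) (m)))) (g (w (r))))
3. (t (k (g (f (m) (m)))) (g (w (r))))  →  (t (k (g (m))) (g (w (r))))
normal form: (t (k (g (m))) (g (w (r))))


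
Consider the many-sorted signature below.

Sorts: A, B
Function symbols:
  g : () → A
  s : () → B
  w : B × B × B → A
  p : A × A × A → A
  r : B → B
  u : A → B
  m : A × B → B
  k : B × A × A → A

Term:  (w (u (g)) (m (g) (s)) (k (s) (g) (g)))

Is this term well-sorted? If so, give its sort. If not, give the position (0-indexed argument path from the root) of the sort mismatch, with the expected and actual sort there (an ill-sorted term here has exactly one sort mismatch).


    (g) : A
  (u (g)) : B
    (g) : A
    (s) : B
  (m (g) (s)) : B
    (s) : B
    (g) : A
    (g) : A
  (k (s) (g) (g)) : A
(w (u (g)) (m (g) (s)) (k (s) (g) (g))) : ✗ arg 2 at [2] has sort A, expected B

ill-sorted at position [2]: expected B, got A


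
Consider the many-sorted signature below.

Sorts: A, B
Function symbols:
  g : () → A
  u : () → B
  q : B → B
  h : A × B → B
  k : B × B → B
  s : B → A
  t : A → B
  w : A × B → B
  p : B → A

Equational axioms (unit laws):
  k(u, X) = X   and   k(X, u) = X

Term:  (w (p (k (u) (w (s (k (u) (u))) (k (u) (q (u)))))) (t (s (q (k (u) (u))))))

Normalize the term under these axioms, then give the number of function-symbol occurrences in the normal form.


size = 11

1. (w (p (k (u) (w (s (k (u) (u))) (k (u) (q (u)))))) (t (s (q (k (u) (u))))))  →  (w (p (w (s (k (u) (u))) (k (u) (q (u))))) (t (s (q (k (u) (u))))))
2. (w (p (w (s (k (u) (u))) (k (u) (q (u))))) (t (s (q (k (u) (u))))))  →  (w (p (w (s (u)) (k (u) (q (u))))) (t (s (q (k (u) (u))))))
3. (w (p (w (s (u)) (k (u) (q (u))))) (t (s (q (k (u) (u))))))  →  (w (p (w (s (u)) (q (u)))) (t (s (q (k (u) (u))))))
4. (w (p (w (s (u)) (q (u)))) (t (s (q (k (u) (u))))))  →  (w (p (w (s (u)) (q (u)))) (t (s (q (u)))))
normal form: (w (p (w (s (u)) (q (u)))) (t (s (q (u)))))


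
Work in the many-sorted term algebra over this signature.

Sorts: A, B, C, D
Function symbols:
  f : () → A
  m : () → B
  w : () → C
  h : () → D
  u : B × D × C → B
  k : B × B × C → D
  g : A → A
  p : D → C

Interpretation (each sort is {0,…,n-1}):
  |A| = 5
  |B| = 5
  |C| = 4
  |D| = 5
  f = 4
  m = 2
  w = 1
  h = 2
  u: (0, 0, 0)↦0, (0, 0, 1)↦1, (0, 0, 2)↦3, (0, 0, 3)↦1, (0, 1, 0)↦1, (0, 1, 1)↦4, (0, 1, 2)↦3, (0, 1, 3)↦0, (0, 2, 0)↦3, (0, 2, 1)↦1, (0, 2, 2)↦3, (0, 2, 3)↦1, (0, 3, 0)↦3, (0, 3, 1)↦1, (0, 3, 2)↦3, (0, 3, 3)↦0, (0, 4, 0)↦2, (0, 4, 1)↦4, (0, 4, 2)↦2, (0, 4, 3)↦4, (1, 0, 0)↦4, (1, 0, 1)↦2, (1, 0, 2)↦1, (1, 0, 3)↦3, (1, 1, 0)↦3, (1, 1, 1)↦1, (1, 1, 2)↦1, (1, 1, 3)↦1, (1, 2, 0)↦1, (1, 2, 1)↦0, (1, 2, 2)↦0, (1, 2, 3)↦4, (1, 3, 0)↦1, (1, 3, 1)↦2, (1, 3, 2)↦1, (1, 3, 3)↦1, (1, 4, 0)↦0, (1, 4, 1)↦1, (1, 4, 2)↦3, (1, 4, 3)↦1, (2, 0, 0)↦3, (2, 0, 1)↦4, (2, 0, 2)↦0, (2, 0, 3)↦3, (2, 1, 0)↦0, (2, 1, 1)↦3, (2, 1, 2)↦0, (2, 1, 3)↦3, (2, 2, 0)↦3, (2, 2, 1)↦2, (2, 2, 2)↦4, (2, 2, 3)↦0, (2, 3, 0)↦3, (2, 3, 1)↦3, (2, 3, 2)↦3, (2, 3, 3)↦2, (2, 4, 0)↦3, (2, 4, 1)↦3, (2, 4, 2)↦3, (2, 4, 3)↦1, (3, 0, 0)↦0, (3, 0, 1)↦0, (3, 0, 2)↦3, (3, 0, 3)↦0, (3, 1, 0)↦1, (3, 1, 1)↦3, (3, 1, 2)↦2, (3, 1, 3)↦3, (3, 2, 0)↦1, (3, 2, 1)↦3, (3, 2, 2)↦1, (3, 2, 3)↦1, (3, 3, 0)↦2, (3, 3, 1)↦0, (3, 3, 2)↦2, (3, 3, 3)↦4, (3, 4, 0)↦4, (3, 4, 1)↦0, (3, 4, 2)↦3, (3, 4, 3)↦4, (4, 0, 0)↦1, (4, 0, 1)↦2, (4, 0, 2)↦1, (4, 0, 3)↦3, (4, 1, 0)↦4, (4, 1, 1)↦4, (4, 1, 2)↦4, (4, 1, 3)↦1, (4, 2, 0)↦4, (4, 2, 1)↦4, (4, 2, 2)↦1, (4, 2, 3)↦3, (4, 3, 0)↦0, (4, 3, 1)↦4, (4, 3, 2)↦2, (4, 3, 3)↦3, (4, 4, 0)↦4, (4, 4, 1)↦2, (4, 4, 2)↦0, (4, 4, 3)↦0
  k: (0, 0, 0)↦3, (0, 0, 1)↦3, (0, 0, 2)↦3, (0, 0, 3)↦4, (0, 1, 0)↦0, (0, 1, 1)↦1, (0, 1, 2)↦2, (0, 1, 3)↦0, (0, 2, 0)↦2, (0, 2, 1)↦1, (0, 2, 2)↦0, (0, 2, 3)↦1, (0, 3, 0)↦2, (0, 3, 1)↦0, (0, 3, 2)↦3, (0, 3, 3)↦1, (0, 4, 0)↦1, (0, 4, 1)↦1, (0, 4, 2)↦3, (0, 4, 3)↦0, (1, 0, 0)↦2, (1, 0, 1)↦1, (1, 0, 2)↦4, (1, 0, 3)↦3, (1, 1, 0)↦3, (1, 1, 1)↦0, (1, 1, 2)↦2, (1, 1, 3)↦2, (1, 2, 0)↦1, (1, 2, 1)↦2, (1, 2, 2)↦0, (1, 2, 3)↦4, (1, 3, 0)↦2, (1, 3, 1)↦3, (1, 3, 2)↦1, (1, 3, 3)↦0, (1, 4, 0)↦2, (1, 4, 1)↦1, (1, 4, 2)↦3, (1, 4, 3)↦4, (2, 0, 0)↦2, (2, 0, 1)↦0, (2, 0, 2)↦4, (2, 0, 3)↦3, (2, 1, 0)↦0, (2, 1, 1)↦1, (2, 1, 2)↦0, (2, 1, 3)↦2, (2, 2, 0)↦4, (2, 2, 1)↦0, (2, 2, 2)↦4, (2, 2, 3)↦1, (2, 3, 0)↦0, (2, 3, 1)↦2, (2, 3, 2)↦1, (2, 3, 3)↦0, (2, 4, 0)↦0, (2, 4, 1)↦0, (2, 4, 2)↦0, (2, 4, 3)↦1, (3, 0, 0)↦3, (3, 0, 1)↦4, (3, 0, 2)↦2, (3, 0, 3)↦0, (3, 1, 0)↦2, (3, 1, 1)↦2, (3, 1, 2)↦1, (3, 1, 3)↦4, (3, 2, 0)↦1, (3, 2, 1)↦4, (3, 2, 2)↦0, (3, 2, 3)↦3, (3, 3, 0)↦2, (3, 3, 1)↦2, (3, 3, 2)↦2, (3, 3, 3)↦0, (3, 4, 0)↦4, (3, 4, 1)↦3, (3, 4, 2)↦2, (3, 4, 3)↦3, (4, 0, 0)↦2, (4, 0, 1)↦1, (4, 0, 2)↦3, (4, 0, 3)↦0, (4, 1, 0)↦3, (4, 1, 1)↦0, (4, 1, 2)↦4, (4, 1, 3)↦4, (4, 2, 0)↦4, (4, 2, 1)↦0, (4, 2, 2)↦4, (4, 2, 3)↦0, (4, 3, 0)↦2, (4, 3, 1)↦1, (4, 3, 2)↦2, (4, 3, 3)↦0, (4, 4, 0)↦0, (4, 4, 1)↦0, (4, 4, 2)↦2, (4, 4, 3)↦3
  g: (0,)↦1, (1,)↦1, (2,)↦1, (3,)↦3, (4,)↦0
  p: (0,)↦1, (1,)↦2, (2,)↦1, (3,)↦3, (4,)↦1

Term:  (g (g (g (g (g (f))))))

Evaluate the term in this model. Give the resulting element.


value = 1

  f = 4
  (g (f)) = g(4,) = 0
  (g (g (f))) = g(0,) = 1
  (g (g (g (f)))) = g(1,) = 1
  (g (g (g (g (f))))) = g(1,) = 1
  (g (g (g (g (g (f)))))) = g(1,) = 1


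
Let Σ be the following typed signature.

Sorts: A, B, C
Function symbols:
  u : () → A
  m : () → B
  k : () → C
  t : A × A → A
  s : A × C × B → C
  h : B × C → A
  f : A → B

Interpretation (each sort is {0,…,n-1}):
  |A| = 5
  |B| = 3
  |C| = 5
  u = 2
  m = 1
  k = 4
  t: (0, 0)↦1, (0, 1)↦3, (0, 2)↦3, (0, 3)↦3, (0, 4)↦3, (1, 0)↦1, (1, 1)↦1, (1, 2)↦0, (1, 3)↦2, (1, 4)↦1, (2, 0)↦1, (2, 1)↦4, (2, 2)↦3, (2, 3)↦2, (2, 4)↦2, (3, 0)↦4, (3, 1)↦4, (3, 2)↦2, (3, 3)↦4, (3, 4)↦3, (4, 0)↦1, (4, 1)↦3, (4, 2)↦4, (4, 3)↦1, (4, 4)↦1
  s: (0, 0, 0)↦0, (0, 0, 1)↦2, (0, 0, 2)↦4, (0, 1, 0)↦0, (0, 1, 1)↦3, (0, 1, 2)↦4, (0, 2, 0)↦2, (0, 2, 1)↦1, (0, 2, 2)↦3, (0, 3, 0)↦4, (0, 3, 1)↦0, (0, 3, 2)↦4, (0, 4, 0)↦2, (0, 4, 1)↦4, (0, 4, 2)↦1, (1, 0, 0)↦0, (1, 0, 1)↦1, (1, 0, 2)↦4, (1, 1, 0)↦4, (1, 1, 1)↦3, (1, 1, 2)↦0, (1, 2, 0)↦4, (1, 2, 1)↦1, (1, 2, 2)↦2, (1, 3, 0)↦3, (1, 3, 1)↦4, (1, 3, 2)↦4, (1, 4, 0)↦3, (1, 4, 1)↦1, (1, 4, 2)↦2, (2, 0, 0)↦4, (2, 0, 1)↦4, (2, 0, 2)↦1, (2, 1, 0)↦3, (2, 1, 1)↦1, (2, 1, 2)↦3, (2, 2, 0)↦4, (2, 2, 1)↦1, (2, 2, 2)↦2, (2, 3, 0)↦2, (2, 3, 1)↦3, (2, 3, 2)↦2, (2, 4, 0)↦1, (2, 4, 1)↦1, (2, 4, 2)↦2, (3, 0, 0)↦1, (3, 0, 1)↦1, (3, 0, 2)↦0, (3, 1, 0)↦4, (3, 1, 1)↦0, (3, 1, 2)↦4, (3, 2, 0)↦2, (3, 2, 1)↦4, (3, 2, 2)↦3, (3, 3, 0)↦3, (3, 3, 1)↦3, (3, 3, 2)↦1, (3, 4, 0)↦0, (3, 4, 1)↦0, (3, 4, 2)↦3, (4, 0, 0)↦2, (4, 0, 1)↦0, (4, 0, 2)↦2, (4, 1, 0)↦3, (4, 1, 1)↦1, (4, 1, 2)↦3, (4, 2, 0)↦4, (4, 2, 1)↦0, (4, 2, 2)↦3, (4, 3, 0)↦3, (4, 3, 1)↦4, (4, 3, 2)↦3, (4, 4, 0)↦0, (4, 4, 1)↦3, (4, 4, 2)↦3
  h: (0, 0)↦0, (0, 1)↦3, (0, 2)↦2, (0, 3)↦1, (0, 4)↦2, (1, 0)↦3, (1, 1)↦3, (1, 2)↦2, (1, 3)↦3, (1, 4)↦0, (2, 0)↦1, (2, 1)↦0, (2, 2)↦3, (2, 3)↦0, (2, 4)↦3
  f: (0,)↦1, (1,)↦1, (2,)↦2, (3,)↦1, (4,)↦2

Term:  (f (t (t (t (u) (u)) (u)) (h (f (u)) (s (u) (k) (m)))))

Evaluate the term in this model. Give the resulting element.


value = 1

  u = 2
  u = 2
  (t (u) (u)) = t(2, 2) = 3
  u = 2
  (t (t (u) (u)) (u)) = t(3, 2) = 2
  u = 2
  (f (u)) = f(2,) = 2
  u = 2
  k = 4
  m = 1
  (s (u) (k) (m)) = s(2, 4, 1) = 1
  (h (f (u)) (s (u) (k) (m))) = h(2, 1) = 0
  (t (t (t (u) (u)) (u)) (h (f (u)) (s (u) (k) (m)))) = t(2, 0) = 1
  (f (t (t (t (u) (u)) (u)) (h (f (u)) (s (u) (k) (m))))) = f(1,) = 1


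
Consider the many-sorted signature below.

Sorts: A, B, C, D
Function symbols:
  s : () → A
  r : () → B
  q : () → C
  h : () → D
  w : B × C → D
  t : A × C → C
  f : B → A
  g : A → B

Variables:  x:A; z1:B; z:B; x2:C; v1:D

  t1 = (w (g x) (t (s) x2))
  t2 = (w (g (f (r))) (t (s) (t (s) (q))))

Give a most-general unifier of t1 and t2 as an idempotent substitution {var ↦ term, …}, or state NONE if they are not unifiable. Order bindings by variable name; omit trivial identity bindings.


{x ↦ (f (r)), x2 ↦ (t (s) (q))}


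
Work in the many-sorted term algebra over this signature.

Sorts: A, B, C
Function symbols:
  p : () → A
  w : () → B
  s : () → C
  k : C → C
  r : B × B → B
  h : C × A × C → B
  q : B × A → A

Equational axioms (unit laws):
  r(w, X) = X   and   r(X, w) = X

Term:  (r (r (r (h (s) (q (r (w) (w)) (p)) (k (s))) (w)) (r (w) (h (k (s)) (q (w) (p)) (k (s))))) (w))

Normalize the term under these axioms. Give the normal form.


normal form = (r (h (s) (q (w) (p)) (k (s))) (h (k (s)) (q (w) (p)) (k (s))))

1. (r (r (r (h (s) (q (r (w) (w)) (p)) (k (s))) (w)) (r (w) (h (k (s)) (q (w) (p)) (k (s))))) (w))  →  (r (r (h (s) (q (r (w) (w)) (p)) (k (s))) (w)) (r (w) (h (k (s)) (q (w) (p)) (k (s)))))
2. (r (r (h (s) (q (r (w) (w)) (p)) (k (s))) (w)) (r (w) (h (k (s)) (q (w) (p)) (k (s)))))  →  (r (h (s) (q (r (w) (w)) (p)) (k (s))) (r (w) (h (k (s)) (q (w) (p)) (k (s)))))
3. (r (h (s) (q (r (w) (w)) (p)) (k (s))) (r (w) (h (k (s)) (q (w) (p)) (k (s)))))  →  (r (h (s) (q (w) (p)) (k (s))) (r (w) (h (k (s)) (q (w) (p)) (k (s)))))
4. (r (h (s) (q (w) (p)) (k (s))) (r (w) (h (k (s)) (q (w) (p)) (k (s)))))  →  (r (h (s) (q (w) (p)) (k (s))) (h (k (s)) (q (w) (p)) (k (s))))


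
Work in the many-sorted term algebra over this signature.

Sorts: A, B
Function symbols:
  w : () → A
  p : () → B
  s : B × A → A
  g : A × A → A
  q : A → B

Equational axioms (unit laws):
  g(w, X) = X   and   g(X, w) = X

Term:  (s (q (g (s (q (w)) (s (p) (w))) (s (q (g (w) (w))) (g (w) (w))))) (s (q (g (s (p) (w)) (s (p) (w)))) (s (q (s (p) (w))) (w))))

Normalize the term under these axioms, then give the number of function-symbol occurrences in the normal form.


1. (s (q (g (s (q (w)) (s (p) (w))) (s (q (g (w) (w))) (g (w) (w))))) (s (q (g (s (p) (w)) (s (p) (w)))) (s (q (s (p) (w))) (w))))  →  (s (q (g (s (q (w)) (s (p) (w))) (s (q (w)) (g (w) (w))))) (s (q (g (s (p) (w)) (s (p) (w)))) (s (q (s (p) (w))) (w))))
2. (s (q (g (s (q (w)) (s (p) (w))) (s (q (w)) (g (w) (w))))) (s (q (g (s (p) (w)) (s (p) (w)))) (s (q (s (p) (w))) (w))))  →  (s (q (g (s (q (w)) (s (p) (w))) (s (q (w)) (w)))) (s (q (g (s (p) (w)) (s (p) (w)))) (s (q (s (p) (w))) (w))))
normal form: (s (q (g (s (q (w)) (s (p) (w))) (s (q (w)) (w)))) (s (q (g (s (p) (w)) (s (p) (w)))) (s (q (s (p) (w))) (w))))

size = 28


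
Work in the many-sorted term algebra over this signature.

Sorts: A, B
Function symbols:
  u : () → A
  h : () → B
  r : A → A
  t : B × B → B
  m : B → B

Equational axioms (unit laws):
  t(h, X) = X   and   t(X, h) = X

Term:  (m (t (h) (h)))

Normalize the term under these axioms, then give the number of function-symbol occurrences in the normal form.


1. (m (t (h) (h)))  →  (m (h))
normal form: (m (h))

size = 2


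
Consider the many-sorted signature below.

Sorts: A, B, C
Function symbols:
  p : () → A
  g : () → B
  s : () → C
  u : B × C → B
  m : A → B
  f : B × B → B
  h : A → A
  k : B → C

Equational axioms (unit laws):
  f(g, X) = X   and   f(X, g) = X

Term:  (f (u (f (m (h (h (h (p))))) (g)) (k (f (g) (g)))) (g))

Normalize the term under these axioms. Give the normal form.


normal form = (u (m (h (h (h (p))))) (k (g)))

1. (f (u (f (m (h (h (h (p))))) (g)) (k (f (g) (g)))) (g))  →  (u (f (m (h (h (h (p))))) (g)) (k (f (g) (g))))
2. (u (f (m (h (h (h (p))))) (g)) (k (f (g) (g))))  →  (u (m (h (h (h (p))))) (k (f (g) (g))))
3. (u (m (h (h (h (p))))) (k (f (g) (g))))  →  (u (m (h (h (h (p))))) (k (g)))


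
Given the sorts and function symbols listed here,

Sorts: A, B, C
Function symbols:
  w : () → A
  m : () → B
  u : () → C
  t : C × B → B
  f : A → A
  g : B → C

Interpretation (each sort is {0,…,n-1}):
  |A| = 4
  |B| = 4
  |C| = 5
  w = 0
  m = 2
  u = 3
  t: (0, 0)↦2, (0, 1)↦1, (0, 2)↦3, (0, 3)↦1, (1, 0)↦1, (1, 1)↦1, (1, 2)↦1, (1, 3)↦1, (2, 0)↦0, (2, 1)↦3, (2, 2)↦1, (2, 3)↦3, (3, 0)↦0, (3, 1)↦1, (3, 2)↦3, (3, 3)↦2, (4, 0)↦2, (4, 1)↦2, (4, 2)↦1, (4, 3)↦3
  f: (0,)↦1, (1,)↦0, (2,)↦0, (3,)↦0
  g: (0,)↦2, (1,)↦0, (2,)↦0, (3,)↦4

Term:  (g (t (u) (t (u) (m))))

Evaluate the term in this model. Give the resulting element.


  u = 3
  u = 3
  m = 2
  (t (u) (m)) = t(3, 2) = 3
  (t (u) (t (u) (m))) = t(3, 3) = 2
  (g (t (u) (t (u) (m)))) = g(2,) = 0

value = 0


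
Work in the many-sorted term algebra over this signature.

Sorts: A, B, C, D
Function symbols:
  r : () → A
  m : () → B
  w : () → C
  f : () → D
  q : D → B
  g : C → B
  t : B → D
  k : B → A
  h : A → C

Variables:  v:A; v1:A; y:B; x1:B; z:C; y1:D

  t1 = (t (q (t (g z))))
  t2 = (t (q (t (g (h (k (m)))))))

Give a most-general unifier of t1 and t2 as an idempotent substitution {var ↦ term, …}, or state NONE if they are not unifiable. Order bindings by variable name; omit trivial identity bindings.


{z ↦ (h (k (m)))}


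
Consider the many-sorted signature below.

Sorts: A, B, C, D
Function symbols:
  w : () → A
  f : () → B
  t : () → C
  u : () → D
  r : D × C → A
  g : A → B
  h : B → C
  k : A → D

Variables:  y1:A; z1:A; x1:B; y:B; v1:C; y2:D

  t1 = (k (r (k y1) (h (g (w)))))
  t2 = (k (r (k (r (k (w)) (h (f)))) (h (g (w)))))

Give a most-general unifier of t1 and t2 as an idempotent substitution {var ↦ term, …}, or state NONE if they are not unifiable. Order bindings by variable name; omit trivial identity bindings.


{y1 ↦ (r (k (w)) (h (f)))}


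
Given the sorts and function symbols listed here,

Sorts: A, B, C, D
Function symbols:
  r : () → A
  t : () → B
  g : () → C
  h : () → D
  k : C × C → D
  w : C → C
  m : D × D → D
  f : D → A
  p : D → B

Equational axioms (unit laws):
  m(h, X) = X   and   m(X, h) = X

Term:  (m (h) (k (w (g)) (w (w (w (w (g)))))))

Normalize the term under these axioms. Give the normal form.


normal form = (k (w (g)) (w (w (w (w (g))))))

1. (m (h) (k (w (g)) (w (w (w (w (g)))))))  →  (k (w (g)) (w (w (w (w (g))))))


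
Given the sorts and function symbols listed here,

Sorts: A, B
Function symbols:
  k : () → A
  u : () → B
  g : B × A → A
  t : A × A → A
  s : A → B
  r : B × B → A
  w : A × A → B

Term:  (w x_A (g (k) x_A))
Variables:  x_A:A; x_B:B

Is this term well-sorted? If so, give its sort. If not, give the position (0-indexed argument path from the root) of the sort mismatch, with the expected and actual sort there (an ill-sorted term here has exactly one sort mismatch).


  x_A : A
    (k) : A
    x_A : A
  (g (k) x_A) : ✗ arg 0 at [1, 0] has sort A, expected B

ill-sorted at position [1, 0]: expected B, got A


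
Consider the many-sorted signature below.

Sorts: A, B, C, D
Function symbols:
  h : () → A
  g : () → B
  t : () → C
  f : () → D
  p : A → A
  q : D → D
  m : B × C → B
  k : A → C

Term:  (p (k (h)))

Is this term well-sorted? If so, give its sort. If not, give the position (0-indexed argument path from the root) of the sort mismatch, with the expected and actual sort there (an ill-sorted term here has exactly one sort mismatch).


ill-sorted at position [0]: expected A, got C

    (h) : A
  (k (h)) : C
(p (k (h))) : ✗ arg 0 at [0] has sort C, expected A


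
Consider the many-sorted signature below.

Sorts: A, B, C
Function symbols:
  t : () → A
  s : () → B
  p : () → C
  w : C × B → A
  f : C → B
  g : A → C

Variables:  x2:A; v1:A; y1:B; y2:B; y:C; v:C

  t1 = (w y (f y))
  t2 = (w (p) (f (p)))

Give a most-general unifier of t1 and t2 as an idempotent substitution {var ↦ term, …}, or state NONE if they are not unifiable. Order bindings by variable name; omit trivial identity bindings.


{y ↦ (p)}


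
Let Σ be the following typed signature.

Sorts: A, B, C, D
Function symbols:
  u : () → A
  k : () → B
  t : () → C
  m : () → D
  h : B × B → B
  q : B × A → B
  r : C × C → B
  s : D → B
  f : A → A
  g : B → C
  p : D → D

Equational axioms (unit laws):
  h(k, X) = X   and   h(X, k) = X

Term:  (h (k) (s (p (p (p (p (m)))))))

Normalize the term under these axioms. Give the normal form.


1. (h (k) (s (p (p (p (p (m)))))))  →  (s (p (p (p (p (m))))))

normal form = (s (p (p (p (p (m))))))


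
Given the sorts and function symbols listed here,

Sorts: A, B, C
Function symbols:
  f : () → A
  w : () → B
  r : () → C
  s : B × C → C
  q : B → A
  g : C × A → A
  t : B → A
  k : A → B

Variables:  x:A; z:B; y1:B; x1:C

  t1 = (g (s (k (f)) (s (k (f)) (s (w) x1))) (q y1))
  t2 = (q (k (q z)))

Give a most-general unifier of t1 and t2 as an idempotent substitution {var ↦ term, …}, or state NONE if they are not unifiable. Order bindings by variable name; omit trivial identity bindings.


NONE (not unifiable)

head clash or occurs-check failure — not unifiable


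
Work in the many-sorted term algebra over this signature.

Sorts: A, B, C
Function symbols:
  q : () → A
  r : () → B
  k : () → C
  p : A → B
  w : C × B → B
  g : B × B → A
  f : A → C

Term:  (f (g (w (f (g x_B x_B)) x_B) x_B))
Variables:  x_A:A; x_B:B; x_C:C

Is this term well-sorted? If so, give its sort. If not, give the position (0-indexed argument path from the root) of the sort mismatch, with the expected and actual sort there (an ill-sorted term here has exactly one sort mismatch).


well-sorted; sort = C

          x_B : B
          x_B : B
        (g x_B x_B) : A
      (f (g x_B x_B)) : C
      x_B : B
    (w (f (g x_B x_B)) x_B) : B
    x_B : B
  (g (w (f (g x_B x_B)) x_B) x_B) : A
(f (g (w (f (g x_B x_B)) x_B) x_B)) : C


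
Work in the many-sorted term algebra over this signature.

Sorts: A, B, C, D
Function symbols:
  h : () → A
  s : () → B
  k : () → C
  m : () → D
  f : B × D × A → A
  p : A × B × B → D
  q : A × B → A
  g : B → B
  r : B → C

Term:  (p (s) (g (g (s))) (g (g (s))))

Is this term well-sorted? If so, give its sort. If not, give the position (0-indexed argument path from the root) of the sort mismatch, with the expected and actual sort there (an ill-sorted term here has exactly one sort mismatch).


  (s) : B
      (s) : B
    (g (s)) : B
  (g (g (s))) : B
      (s) : B
    (g (s)) : B
  (g (g (s))) : B
(p (s) (g (g (s))) (g (g (s)))) : ✗ arg 0 at [0] has sort B, expected A

ill-sorted at position [0]: expected A, got B


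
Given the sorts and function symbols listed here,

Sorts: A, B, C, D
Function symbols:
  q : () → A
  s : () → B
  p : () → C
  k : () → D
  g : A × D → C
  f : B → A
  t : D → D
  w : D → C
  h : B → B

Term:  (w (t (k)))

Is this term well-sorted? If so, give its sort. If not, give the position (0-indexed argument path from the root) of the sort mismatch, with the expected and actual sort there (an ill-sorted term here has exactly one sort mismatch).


    (k) : D
  (t (k)) : D
(w (t (k))) : C

well-sorted; sort = C


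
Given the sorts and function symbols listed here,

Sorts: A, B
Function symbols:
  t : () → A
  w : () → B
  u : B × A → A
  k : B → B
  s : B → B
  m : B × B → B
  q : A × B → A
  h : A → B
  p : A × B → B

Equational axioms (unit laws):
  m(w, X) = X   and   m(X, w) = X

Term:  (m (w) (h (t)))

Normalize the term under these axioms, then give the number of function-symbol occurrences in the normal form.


1. (m (w) (h (t)))  →  (h (t))
normal form: (h (t))

size = 2


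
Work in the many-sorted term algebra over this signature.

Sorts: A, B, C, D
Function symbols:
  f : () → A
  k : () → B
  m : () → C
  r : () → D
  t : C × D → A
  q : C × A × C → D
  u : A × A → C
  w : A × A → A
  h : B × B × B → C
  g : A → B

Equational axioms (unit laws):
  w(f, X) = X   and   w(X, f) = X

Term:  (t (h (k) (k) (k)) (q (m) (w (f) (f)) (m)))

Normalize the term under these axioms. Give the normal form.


1. (t (h (k) (k) (k)) (q (m) (w (f) (f)) (m)))  →  (t (h (k) (k) (k)) (q (m) (f) (m)))

normal form = (t (h (k) (k) (k)) (q (m) (f) (m)))


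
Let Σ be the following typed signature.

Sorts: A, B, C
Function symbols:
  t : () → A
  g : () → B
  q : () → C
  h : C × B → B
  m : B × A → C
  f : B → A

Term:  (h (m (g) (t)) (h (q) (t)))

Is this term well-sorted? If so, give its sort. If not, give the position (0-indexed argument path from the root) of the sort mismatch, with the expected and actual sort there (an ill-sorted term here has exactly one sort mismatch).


ill-sorted at position [1, 1]: expected B, got A

    (g) : B
    (t) : A
  (m (g) (t)) : C
    (q) : C
    (t) : A
  (h (q) (t)) : ✗ arg 1 at [1, 1] has sort A, expected B


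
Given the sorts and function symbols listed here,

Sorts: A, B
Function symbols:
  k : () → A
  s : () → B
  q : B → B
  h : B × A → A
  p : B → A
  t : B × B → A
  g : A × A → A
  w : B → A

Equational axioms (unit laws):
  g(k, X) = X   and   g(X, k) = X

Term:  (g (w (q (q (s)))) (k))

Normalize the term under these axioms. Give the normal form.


1. (g (w (q (q (s)))) (k))  →  (w (q (q (s))))

normal form = (w (q (q (s))))


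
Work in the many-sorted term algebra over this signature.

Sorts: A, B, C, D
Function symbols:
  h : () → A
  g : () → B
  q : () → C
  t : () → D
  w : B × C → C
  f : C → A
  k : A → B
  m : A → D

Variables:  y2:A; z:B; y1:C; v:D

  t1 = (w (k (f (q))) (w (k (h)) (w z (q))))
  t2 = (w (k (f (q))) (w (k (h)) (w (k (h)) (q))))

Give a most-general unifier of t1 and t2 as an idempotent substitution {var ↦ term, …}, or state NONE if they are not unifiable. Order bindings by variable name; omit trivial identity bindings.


{z ↦ (k (h))}


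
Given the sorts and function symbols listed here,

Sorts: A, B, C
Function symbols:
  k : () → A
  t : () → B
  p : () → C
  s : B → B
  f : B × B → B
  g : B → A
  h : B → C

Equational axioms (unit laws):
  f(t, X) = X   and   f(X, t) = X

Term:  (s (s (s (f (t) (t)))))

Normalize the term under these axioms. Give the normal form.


1. (s (s (s (f (t) (t)))))  →  (s (s (s (t))))

normal form = (s (s (s (t))))


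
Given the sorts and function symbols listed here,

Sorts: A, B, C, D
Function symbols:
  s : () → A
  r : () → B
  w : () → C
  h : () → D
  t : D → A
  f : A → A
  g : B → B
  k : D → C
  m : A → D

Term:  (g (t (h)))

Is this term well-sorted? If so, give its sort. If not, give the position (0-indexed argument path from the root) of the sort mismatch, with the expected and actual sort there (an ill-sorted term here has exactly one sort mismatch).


ill-sorted at position [0]: expected B, got A

    (h) : D
  (t (h)) : A
(g (t (h))) : ✗ arg 0 at [0] has sort A, expected B


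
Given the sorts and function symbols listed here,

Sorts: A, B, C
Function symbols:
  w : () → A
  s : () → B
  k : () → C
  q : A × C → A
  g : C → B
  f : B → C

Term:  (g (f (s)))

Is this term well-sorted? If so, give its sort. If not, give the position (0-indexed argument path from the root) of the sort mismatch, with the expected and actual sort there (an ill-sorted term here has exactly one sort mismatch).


    (s) : B
  (f (s)) : C
(g (f (s))) : B

well-sorted; sort = B


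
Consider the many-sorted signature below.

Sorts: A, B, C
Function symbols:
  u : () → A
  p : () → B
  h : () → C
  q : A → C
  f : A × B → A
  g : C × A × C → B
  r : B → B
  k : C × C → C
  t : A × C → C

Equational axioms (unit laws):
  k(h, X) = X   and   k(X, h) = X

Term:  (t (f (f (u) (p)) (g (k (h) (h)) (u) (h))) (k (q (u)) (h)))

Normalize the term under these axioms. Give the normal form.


normal form = (t (f (f (u) (p)) (g (h) (u) (h))) (q (u)))

1. (t (f (f (u) (p)) (g (k (h) (h)) (u) (h))) (k (q (u)) (h)))  →  (t (f (f (u) (p)) (g (h) (u) (h))) (k (q (u)) (h)))
2. (t (f (f (u) (p)) (g (h) (u) (h))) (k (q (u)) (h)))  →  (t (f (f (u) (p)) (g (h) (u) (h))) (q (u)))


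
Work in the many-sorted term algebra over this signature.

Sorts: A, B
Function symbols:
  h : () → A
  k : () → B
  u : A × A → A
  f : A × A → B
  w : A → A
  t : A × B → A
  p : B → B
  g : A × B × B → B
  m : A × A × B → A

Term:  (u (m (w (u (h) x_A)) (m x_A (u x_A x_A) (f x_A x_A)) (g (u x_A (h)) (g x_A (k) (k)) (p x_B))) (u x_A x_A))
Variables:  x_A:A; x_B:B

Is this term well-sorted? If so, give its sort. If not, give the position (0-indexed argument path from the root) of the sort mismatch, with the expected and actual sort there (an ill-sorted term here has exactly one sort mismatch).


        (h) : A
        x_A : A
      (u (h) x_A) : A
    (w (u (h) x_A)) : A
      x_A : A
        x_A : A
        x_A : A
      (u x_A x_A) : A
        x_A : A
        x_A : A
      (f x_A x_A) : B
    (m x_A (u x_A x_A) (f x_A x_A)) : A
        x_A : A
        (h) : A
      (u x_A (h)) : A
        x_A : A
        (k) : B
        (k) : B
      (g x_A (k) (k)) : B
        x_B : B
      (p x_B) : B
    (g (u x_A (h)) (g x_A (k) (k)) (p x_B)) : B
  (m (w (u (h) x_A)) (m x_A (u x_A x_A) (f x_A x_A)) (g (u x_A (h)) (g x_A (k) (k)) (p x_B))) : A
    x_A : A
    x_A : A
  (u x_A x_A) : A
(u (m (w (u (h) x_A)) (m x_A (u x_A x_A) (f x_A x_A)) (g (u x_A (h)) (g x_A (k) (k)) (p x_B))) (u x_A x_A)) : A

well-sorted; sort = A


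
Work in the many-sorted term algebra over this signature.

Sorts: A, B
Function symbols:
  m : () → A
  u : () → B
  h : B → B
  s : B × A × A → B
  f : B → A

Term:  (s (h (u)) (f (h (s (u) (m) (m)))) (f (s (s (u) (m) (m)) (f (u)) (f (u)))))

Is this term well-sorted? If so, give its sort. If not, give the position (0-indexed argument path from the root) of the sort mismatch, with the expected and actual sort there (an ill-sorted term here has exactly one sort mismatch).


well-sorted; sort = B

    (u) : B
  (h (u)) : B
        (u) : B
        (m) : A
        (m) : A
      (s (u) (m) (m)) : B
    (h (s (u) (m) (m))) : B
  (f (h (s (u) (m) (m)))) : A
        (u) : B
        (m) : A
        (m) : A
      (s (u) (m) (m)) : B
        (u) : B
      (f (u)) : A
        (u) : B
      (f (u)) : A
    (s (s (u) (m) (m)) (f (u)) (f (u))) : B
  (f (s (s (u) (m) (m)) (f (u)) (f (u)))) : A
(s (h (u)) (f (h (s (u) (m) (m)))) (f (s (s (u) (m) (m)) (f (u)) (f (u))))) : B


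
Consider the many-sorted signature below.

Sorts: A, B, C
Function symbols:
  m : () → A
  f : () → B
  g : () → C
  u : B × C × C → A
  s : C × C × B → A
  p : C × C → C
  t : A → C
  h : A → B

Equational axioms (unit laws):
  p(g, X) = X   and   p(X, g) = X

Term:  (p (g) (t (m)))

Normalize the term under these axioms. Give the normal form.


1. (p (g) (t (m)))  →  (t (m))

normal form = (t (m))


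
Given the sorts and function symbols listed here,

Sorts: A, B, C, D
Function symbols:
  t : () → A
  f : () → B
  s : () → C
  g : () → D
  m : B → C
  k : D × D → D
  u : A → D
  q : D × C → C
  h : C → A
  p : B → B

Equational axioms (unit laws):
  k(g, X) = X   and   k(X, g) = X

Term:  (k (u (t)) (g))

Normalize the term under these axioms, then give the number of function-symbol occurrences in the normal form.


size = 2

1. (k (u (t)) (g))  →  (u (t))
normal form: (u (t))


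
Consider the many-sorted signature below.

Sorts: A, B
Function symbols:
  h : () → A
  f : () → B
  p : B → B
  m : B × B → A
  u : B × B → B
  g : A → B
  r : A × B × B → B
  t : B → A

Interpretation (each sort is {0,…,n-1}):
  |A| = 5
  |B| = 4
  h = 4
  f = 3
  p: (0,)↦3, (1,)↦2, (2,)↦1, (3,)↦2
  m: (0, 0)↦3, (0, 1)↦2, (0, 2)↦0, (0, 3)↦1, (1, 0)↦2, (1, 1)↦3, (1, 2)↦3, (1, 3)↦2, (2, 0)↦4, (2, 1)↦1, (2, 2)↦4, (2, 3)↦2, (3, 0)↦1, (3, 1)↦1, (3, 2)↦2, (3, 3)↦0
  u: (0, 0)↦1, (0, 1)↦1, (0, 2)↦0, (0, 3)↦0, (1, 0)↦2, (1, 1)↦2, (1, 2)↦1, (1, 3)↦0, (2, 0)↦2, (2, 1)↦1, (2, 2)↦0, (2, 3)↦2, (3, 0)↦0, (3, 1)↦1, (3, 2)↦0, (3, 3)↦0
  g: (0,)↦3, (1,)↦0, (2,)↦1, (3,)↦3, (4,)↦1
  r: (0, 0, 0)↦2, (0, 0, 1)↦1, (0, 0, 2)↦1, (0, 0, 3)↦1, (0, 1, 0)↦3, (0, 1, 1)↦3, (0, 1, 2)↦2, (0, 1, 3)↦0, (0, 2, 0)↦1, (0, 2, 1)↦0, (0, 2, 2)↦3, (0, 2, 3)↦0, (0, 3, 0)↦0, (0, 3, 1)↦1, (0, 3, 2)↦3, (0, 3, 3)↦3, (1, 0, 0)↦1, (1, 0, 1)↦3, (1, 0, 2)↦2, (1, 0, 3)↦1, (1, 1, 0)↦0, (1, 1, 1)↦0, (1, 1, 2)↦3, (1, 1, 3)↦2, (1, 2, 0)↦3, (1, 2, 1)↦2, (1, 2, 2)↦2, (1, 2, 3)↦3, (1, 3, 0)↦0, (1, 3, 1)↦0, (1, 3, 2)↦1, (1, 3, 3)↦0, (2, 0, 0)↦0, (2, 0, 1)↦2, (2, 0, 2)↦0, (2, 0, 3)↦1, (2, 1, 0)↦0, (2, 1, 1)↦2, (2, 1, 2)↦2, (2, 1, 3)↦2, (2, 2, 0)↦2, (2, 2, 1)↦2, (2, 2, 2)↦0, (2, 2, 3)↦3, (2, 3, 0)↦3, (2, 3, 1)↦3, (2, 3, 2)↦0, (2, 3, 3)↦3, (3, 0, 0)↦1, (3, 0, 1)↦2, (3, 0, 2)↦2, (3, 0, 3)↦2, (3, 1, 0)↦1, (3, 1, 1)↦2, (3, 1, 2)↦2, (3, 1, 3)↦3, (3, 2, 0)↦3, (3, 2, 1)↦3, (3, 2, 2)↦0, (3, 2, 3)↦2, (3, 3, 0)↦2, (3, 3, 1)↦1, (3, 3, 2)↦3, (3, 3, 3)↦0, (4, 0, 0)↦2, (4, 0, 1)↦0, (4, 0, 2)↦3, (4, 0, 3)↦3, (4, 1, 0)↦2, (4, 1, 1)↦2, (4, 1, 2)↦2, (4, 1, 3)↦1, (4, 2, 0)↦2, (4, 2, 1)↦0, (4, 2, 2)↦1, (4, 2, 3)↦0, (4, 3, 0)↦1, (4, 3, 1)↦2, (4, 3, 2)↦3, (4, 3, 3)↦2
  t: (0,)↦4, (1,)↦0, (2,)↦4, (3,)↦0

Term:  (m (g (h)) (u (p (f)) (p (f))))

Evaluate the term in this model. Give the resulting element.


value = 2

  h = 4
  (g (h)) = g(4,) = 1
  f = 3
  (p (f)) = p(3,) = 2
  f = 3
  (p (f)) = p(3,) = 2
  (u (p (f)) (p (f))) = u(2, 2) = 0
  (m (g (h)) (u (p (f)) (p (f)))) = m(1, 0) = 2


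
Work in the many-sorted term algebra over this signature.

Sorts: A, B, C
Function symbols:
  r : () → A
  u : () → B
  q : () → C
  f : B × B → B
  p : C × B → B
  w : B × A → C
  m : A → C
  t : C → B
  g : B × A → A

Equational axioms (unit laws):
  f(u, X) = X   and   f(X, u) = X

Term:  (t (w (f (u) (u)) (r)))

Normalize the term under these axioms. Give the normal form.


1. (t (w (f (u) (u)) (r)))  →  (t (w (u) (r)))

normal form = (t (w (u) (r)))


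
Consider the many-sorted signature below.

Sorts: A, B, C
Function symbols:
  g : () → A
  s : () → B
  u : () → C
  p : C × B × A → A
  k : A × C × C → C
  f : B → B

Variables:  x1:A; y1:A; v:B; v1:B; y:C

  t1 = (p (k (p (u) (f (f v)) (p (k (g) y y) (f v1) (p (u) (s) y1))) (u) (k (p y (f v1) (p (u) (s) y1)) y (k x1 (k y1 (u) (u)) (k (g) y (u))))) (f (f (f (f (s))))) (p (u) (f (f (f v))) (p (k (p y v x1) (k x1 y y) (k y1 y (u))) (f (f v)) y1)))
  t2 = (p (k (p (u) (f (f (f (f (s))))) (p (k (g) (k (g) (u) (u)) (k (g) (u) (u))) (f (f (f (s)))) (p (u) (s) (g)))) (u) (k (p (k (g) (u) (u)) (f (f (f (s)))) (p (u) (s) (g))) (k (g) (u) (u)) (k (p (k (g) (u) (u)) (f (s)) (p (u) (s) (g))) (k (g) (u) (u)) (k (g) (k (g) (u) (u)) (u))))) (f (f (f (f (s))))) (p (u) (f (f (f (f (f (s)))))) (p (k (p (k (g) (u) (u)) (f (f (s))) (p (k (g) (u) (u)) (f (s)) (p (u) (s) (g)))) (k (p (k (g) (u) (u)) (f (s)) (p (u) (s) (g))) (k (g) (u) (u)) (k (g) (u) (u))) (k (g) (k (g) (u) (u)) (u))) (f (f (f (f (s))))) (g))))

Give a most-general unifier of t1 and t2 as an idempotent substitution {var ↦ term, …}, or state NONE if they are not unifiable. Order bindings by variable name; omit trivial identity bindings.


{v ↦ (f (f (s))), v1 ↦ (f (f (s))), x1 ↦ (p (k (g) (u) (u)) (f (s)) (p (u) (s) (g))), y ↦ (k (g) (u) (u)), y1 ↦ (g)}


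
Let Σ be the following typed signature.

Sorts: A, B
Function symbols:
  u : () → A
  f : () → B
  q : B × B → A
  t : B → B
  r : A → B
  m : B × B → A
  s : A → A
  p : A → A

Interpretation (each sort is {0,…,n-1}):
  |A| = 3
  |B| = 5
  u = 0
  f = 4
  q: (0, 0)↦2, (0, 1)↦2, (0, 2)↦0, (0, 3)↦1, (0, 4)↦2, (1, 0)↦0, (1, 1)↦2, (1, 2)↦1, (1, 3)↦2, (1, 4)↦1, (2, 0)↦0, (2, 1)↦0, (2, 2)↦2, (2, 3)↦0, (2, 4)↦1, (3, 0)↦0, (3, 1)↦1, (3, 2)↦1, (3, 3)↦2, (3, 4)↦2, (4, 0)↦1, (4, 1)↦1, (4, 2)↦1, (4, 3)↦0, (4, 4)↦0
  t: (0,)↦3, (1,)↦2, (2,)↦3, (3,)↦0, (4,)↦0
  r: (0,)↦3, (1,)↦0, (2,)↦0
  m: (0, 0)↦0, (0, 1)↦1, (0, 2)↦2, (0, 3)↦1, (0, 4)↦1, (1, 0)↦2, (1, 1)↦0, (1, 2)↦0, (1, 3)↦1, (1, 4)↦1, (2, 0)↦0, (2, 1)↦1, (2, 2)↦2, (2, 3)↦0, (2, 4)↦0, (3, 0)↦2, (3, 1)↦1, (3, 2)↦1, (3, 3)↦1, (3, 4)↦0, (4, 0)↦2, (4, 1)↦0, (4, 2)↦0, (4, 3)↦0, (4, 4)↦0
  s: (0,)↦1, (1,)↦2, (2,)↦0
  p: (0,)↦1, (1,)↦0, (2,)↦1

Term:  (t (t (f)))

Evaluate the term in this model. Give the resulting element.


  f = 4
  (t (f)) = t(4,) = 0
  (t (t (f))) = t(0,) = 3

value = 3


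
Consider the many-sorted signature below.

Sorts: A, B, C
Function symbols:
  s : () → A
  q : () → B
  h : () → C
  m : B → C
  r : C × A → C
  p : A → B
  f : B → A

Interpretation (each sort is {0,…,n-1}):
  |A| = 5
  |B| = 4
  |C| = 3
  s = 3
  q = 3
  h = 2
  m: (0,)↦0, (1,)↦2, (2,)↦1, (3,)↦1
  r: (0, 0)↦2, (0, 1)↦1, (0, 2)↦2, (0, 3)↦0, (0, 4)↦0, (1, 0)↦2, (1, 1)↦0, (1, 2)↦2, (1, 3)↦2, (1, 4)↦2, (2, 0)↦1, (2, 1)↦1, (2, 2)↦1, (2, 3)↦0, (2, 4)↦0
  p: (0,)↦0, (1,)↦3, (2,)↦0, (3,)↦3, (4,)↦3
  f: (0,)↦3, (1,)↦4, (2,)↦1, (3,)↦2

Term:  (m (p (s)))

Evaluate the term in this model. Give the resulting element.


  s = 3
  (p (s)) = p(3,) = 3
  (m (p (s))) = m(3,) = 1

value = 1


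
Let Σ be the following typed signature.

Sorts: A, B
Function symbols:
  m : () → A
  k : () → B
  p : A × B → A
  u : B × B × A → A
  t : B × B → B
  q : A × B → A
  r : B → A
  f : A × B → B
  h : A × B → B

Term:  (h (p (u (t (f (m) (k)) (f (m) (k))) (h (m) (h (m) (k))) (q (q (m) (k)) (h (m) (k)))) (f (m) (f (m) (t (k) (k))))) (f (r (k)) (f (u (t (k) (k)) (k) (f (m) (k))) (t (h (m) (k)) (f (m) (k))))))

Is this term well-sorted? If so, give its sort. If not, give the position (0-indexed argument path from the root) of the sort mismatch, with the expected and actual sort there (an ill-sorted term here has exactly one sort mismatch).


ill-sorted at position [1, 1, 0, 2]: expected A, got B

          (m) : A
          (k) : B
        (f (m) (k)) : B
          (m) : A
          (k) : B
        (f (m) (k)) : B
      (t (f (m) (k)) (f (m) (k))) : B
        (m) : A
          (m) : A
          (k) : B
        (h (m) (k)) : B
      (h (m) (h (m) (k))) : B
          (m) : A
          (k) : B
        (q (m) (k)) : A
          (m) : A
          (k) : B
        (h (m) (k)) : B
      (q (q (m) (k)) (h (m) (k))) : A
    (u (t (f (m) (k)) (f (m) (k))) (h (m) (h (m) (k))) (q (q (m) (k)) (h (m) (k)))) : A
      (m) : A
        (m) : A
          (k) : B
          (k) : B
        (t (k) (k)) : B
      (f (m) (t (k) (k))) : B
    (f (m) (f (m) (t (k) (k)))) : B
  (p (u (t (f (m) (k)) (f (m) (k))) (h (m) (h (m) (k))) (q (q (m) (k)) (h (m) (k)))) (f (m) (f (m) (t (k) (k))))) : A
      (k) : B
    (r (k)) : A
          (k) : B
          (k) : B
        (t (k) (k)) : B
        (k) : B
          (m) : A
          (k) : B
        (f (m) (k)) : B
      (u (t (k) (k)) (k) (f (m) (k))) : ✗ arg 2 at [1, 1, 0, 2] has sort B, expected A
          (m) : A
          (k) : B
        (h (m) (k)) : B
          (m) : A
          (k) : B
        (f (m) (k)) : B
      (t (h (m) (k)) (f (m) (k))) : B


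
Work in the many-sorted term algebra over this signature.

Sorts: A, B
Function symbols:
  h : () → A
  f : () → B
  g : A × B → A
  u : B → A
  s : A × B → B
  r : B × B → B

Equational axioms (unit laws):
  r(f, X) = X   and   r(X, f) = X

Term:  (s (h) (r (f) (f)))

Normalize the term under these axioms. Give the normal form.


normal form = (s (h) (f))

1. (s (h) (r (f) (f)))  →  (s (h) (f))


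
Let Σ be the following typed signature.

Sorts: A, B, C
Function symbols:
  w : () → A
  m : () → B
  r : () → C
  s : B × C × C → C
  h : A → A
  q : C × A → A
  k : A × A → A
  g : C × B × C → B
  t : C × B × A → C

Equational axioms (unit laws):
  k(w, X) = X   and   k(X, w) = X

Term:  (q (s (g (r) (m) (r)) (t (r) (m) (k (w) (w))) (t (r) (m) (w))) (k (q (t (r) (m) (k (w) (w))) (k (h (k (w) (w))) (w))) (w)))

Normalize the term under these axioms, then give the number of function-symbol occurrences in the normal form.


1. (q (s (g (r) (m) (r)) (t (r) (m) (k (w) (w))) (t (r) (m) (w))) (k (q (t (r) (m) (k (w) (w))) (k (h (k (w) (w))) (w))) (w)))  →  (q (s (g (r) (m) (r)) (t (r) (m) (w)) (t (r) (m) (w))) (k (q (t (r) (m) (k (w) (w))) (k (h (k (w) (w))) (w))) (w)))
2. (q (s (g (r) (m) (r)) (t (r) (m) (w)) (t (r) (m) (w))) (k (q (t (r) (m) (k (w) (w))) (k (h (k (w) (w))) (w))) (w)))  →  (q (s (g (r) (m) (r)) (t (r) (m) (w)) (t (r) (m) (w))) (q (t (r) (m) (k (w) (w))) (k (h (k (w) (w))) (w))))
3. (q (s (g (r) (m) (r)) (t (r) (m) (w)) (t (r) (m) (w))) (q (t (r) (m) (k (w) (w))) (k (h (k (w) (w))) (w))))  →  (q (s (g (r) (m) (r)) (t (r) (m) (w)) (t (r) (m) (w))) (q (t (r) (m) (w)) (k (h (k (w) (w))) (w))))
4. (q (s (g (r) (m) (r)) (t (r) (m) (w)) (t (r) (m) (w))) (q (t (r) (m) (w)) (k (h (k (w) (w))) (w))))  →  (q (s (g (r) (m) (r)) (t (r) (m) (w)) (t (r) (m) (w))) (q (t (r) (m) (w)) (h (k (w) (w)))))
5. (q (s (g (r) (m) (r)) (t (r) (m) (w)) (t (r) (m) (w))) (q (t (r) (m) (w)) (h (k (w) (w)))))  →  (q (s (g (r) (m) (r)) (t (r) (m) (w)) (t (r) (m) (w))) (q (t (r) (m) (w)) (h (w))))
normal form: (q (s (g (r) (m) (r)) (t (r) (m) (w)) (t (r) (m) (w))) (q (t (r) (m) (w)) (h (w))))

size = 21
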